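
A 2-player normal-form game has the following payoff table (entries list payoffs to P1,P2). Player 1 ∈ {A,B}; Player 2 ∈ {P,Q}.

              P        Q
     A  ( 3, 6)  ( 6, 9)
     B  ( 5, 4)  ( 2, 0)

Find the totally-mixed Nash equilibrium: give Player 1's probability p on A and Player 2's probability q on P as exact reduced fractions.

p=4/7, q=2/3

P1 indiff ⇒ q·3+(1-q)·6 = q·5+(1-q)·2 ⇒ q(-2) = (1-q)(-4) ⇒ q = 2/3
P2 indiff ⇒ p·6+(1-p)·4 = p·9+(1-p)·0 ⇒ p(-3) = (1-p)(-4) ⇒ p = 4/7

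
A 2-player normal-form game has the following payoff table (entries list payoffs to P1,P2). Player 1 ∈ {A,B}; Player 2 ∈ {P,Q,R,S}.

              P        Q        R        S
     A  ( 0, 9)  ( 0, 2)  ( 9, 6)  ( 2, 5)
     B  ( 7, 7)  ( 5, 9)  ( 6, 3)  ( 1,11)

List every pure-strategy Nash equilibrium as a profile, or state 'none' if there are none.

(A,P): not NE [P1→B gives 7>0]
(A,Q): not NE [P1→B gives 5>0; P2→P gives 9>2]
(A,R): not NE [P2→P gives 9>6]
(A,S): not NE [P2→P gives 9>5]
(B,P): not NE [P2→S gives 11>7]
(B,Q): not NE [P2→S gives 11>9]
(B,R): not NE [P1→A gives 9>6; P2→S gives 11>3]
(B,S): not NE [P1→A gives 2>1]

PSNE: ∅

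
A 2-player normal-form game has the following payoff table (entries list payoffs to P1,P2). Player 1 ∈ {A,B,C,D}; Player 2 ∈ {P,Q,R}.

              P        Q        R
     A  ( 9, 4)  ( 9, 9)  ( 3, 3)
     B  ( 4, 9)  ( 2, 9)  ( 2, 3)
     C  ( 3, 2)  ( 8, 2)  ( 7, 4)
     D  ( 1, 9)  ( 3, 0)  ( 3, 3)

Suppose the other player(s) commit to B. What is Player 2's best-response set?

u_2(P vs B) = 9
u_2(Q vs B) = 9
u_2(R vs B) = 3
max payoff 9 at {P,Q}

BR_2 = {P,Q}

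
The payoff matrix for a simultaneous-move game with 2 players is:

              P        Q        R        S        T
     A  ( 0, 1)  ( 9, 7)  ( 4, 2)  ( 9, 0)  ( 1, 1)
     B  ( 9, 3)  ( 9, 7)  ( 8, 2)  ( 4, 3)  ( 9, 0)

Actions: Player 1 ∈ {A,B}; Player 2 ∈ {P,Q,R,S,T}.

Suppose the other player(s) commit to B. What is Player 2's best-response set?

BR_2 = {Q}

u_2(P vs B) = 3
u_2(Q vs B) = 7
u_2(R vs B) = 2
u_2(S vs B) = 3
u_2(T vs B) = 0
max payoff 7 at {Q}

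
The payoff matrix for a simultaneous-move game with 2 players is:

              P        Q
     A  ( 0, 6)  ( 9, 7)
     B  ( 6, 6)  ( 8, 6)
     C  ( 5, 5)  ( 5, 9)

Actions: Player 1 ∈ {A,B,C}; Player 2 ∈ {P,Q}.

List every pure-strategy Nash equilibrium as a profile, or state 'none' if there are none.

Nash profiles: (A,Q), (B,P)

(A,P): not NE [P1→B gives 6>0; P2→Q gives 7>6]
(A,Q): NE
(B,P): NE
(B,Q): not NE [P1→A gives 9>8]
(C,P): not NE [P1→B gives 6>5; P2→Q gives 9>5]
(C,Q): not NE [P1→A gives 9>5]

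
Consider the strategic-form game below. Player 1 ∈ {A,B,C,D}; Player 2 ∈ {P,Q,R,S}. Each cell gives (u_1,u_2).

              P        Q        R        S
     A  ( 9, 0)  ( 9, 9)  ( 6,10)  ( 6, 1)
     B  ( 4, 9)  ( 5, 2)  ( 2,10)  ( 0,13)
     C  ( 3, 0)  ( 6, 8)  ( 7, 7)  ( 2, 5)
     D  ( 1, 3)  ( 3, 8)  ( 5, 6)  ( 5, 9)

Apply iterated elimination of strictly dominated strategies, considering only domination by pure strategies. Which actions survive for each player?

P1 drop B (A beats it: P:9>4 Q:9>5 R:6>2 S:6>0)
P1 drop D (A beats it: P:9>1 Q:9>3 R:6>5 S:6>5)
P2 drop P (Q beats it: A:9>0 C:8>0)
P2 drop S (Q beats it: A:9>1 C:8>5)
P1→{A,C} P2→{Q,R}

Survivors P1:{A,C} P2:{Q,R}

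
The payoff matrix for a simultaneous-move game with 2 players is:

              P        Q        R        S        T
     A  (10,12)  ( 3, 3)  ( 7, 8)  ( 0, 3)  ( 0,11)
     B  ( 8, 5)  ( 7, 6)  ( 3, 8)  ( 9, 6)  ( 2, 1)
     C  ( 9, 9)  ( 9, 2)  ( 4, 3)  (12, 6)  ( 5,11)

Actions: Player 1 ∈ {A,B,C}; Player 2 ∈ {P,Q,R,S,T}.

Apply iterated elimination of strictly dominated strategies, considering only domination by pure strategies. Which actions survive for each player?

P1 drop B (C beats it: P:9>8 Q:9>7 R:4>3 S:12>9 T:5>2)
P2 drop Q (P beats it: A:12>3 C:9>2)
P2 drop R (P beats it: A:12>8 C:9>3)
P2 drop S (P beats it: A:12>3 C:9>6)
P1→{A,C} P2→{P,T}

Remaining: P1:{A,C} P2:{P,T}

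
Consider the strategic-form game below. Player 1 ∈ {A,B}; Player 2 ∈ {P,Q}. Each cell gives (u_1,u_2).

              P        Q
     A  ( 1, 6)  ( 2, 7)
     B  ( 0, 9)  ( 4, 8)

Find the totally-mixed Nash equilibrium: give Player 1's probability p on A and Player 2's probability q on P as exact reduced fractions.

P1 indiff ⇒ q·1+(1-q)·2 = q·0+(1-q)·4 ⇒ q(1) = (1-q)(2) ⇒ q = 2/3
P2 indiff ⇒ p·6+(1-p)·9 = p·7+(1-p)·8 ⇒ p(-1) = (1-p)(-1) ⇒ p = 1/2

(p,q) = (1/2, 2/3)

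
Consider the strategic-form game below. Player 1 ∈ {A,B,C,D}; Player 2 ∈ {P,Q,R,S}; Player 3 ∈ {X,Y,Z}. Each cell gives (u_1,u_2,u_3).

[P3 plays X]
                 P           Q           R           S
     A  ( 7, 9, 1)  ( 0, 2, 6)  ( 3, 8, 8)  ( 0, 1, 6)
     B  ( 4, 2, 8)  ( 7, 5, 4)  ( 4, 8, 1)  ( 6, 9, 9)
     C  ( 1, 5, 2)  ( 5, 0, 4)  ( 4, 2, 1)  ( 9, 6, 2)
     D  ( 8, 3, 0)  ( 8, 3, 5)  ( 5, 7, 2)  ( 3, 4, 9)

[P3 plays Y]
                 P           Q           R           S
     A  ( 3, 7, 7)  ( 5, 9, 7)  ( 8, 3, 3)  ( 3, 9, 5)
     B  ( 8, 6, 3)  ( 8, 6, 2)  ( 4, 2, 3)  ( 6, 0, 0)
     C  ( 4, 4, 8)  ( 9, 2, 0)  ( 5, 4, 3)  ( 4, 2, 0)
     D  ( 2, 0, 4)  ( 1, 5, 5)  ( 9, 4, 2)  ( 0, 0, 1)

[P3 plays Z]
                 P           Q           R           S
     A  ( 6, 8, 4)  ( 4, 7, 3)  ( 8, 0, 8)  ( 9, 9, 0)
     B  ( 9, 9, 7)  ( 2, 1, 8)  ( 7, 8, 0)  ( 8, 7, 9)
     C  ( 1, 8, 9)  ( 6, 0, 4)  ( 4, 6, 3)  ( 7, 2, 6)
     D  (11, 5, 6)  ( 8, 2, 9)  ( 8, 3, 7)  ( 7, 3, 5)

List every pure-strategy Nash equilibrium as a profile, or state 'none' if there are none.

(A,P,X): not NE [P1→D gives 8>7; P3→Y gives 7>1]
(A,P,Y): not NE [P1→B gives 8>3; P2→S gives 9>7]
(A,P,Z): not NE [P1→D gives 11>6; P2→S gives 9>8; P3→Y gives 7>4]
(A,Q,X): not NE [P1→D gives 8>0; P2→P gives 9>2; P3→Y gives 7>6]
(A,Q,Y): not NE [P1→C gives 9>5]
(A,Q,Z): not NE [P1→D gives 8>4; P2→S gives 9>7; P3→Y gives 7>3]
(A,R,X): not NE [P1→D gives 5>3; P2→P gives 9>8]
(A,R,Y): not NE [P1→D gives 9>8; P2→S gives 9>3; P3→Z gives 8>3]
(A,R,Z): not NE [P2→S gives 9>0]
(A,S,X): not NE [P1→C gives 9>0; P2→P gives 9>1]
(A,S,Y): not NE [P1→B gives 6>3; P3→X gives 6>5]
(A,S,Z): not NE [P3→X gives 6>0]
(B,P,X): not NE [P1→D gives 8>4; P2→S gives 9>2]
(B,P,Y): not NE [P3→X gives 8>3]
(B,P,Z): not NE [P1→D gives 11>9; P3→X gives 8>7]
(B,Q,X): not NE [P1→D gives 8>7; P2→S gives 9>5; P3→Z gives 8>4]
(B,Q,Y): not NE [P1→C gives 9>8; P3→Z gives 8>2]
(B,Q,Z): not NE [P1→D gives 8>2; P2→P gives 9>1]
(B,R,X): not NE [P1→D gives 5>4; P2→S gives 9>8; P3→Y gives 3>1]
(B,R,Y): not NE [P1→D gives 9>4; P2→Q gives 6>2]
(B,R,Z): not NE [P1→D gives 8>7; P2→P gives 9>8; P3→Y gives 3>0]
(B,S,X): not NE [P1→C gives 9>6]
(B,S,Y): not NE [P2→Q gives 6>0; P3→Z gives 9>0]
(B,S,Z): not NE [P1→A gives 9>8; P2→P gives 9>7]
(C,P,X): not NE [P1→D gives 8>1; P2→S gives 6>5; P3→Z gives 9>2]
(C,P,Y): not NE [P1→B gives 8>4; P3→Z gives 9>8]
(C,P,Z): not NE [P1→D gives 11>1]
(C,Q,X): not NE [P1→D gives 8>5; P2→S gives 6>0]
(C,Q,Y): not NE [P2→R gives 4>2; P3→Z gives 4>0]
(C,Q,Z): not NE [P1→D gives 8>6; P2→P gives 8>0]
(C,R,X): not NE [P1→D gives 5>4; P2→S gives 6>2; P3→Z gives 3>1]
(C,R,Y): not NE [P1→D gives 9>5]
(C,R,Z): not NE [P1→D gives 8>4; P2→P gives 8>6]
(C,S,X): not NE [P3→Z gives 6>2]
(C,S,Y): not NE [P1→B gives 6>4; P2→R gives 4>2; P3→Z gives 6>0]
(C,S,Z): not NE [P1→A gives 9>7; P2→P gives 8>2]
(D,P,X): not NE [P2→R gives 7>3; P3→Z gives 6>0]
(D,P,Y): not NE [P1→B gives 8>2; P2→Q gives 5>0; P3→Z gives 6>4]
(D,P,Z): NE
(D,Q,X): not NE [P2→R gives 7>3; P3→Z gives 9>5]
(D,Q,Y): not NE [P1→C gives 9>1; P3→Z gives 9>5]
(D,Q,Z): not NE [P2→P gives 5>2]
(D,R,X): not NE [P3→Z gives 7>2]
(D,R,Y): not NE [P2→Q gives 5>4; P3→Z gives 7>2]
(D,R,Z): not NE [P2→P gives 5>3]
(D,S,X): not NE [P1→C gives 9>3; P2→R gives 7>4]
(D,S,Y): not NE [P1→B gives 6>0; P2→Q gives 5>0; P3→X gives 9>1]
(D,S,Z): not NE [P1→A gives 9>7; P2→P gives 5>3; P3→X gives 9>5]

PSNE = {(D,P,Z)}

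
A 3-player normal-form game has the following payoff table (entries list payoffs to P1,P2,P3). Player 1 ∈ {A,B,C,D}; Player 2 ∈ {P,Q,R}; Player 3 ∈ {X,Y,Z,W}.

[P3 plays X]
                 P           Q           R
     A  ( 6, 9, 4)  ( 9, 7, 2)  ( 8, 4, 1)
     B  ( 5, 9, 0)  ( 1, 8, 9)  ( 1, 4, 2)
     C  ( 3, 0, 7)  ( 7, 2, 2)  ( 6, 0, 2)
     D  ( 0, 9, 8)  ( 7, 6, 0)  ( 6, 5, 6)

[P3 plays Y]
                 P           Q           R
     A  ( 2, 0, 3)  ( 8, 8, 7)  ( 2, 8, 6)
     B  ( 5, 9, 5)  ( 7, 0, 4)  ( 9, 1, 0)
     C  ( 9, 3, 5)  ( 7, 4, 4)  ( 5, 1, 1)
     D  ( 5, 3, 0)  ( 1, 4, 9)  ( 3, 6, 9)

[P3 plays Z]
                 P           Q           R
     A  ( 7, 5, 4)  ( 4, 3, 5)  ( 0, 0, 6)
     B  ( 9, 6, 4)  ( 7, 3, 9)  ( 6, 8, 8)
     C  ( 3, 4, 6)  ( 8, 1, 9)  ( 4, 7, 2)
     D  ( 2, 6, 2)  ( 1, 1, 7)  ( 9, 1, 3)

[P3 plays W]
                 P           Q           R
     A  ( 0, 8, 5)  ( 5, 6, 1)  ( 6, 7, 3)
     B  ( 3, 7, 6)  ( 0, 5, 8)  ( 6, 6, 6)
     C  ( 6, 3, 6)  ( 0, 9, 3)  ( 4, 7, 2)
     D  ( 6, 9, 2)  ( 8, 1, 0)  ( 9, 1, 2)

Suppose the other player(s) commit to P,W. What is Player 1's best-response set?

u_1(A vs P,W) = 0
u_1(B vs P,W) = 3
u_1(C vs P,W) = 6
u_1(D vs P,W) = 6
max payoff 6 at {C,D}

P1 best: {C,D}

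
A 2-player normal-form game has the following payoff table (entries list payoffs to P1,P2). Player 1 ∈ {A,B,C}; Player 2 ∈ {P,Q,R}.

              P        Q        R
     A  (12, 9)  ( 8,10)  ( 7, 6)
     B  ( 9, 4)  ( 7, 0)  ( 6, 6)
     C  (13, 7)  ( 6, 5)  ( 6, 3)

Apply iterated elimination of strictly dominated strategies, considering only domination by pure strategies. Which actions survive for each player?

P1 drop B (A beats it: P:12>9 Q:8>7 R:7>6)
P2 drop R (P beats it: A:9>6 C:7>3)
P1→{A,C} P2→{P,Q}

Survivors P1:{A,C} P2:{P,Q}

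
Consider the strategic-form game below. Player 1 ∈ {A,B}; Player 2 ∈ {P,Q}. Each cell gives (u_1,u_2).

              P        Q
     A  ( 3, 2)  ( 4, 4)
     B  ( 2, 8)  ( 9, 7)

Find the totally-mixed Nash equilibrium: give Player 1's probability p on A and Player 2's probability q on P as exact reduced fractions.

P1 indiff ⇒ q·3+(1-q)·4 = q·2+(1-q)·9 ⇒ q(1) = (1-q)(5) ⇒ q = 5/6
P2 indiff ⇒ p·2+(1-p)·8 = p·4+(1-p)·7 ⇒ p(-2) = (1-p)(-1) ⇒ p = 1/3

p=1/3, q=5/6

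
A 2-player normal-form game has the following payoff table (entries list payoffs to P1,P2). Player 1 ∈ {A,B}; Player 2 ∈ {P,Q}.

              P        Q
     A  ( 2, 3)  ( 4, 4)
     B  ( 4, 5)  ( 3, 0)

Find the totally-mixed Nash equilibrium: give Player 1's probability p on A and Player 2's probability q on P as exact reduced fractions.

(p,q) = (5/6, 1/3)

P1 indiff ⇒ q·2+(1-q)·4 = q·4+(1-q)·3 ⇒ q(-2) = (1-q)(-1) ⇒ q = 1/3
P2 indiff ⇒ p·3+(1-p)·5 = p·4+(1-p)·0 ⇒ p(-1) = (1-p)(-5) ⇒ p = 5/6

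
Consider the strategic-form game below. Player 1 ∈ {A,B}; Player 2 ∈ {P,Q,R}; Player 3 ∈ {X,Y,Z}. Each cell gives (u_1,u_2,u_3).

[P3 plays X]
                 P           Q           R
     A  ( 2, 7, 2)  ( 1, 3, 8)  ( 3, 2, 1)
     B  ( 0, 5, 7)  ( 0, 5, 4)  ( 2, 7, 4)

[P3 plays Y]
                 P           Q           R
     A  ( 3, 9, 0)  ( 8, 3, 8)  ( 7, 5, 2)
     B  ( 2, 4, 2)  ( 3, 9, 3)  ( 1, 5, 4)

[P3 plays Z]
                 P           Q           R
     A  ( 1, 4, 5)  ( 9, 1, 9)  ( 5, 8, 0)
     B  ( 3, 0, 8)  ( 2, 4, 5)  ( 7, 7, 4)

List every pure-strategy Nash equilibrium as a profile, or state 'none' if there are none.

(A,P,X): not NE [P3→Z gives 5>2]
(A,P,Y): not NE [P3→Z gives 5>0]
(A,P,Z): not NE [P1→B gives 3>1; P2→R gives 8>4]
(A,Q,X): not NE [P2→P gives 7>3; P3→Z gives 9>8]
(A,Q,Y): not NE [P2→P gives 9>3; P3→Z gives 9>8]
(A,Q,Z): not NE [P2→R gives 8>1]
(A,R,X): not NE [P2→P gives 7>2; P3→Y gives 2>1]
(A,R,Y): not NE [P2→P gives 9>5]
(A,R,Z): not NE [P1→B gives 7>5; P3→Y gives 2>0]
(B,P,X): not NE [P1→A gives 2>0; P2→R gives 7>5; P3→Z gives 8>7]
(B,P,Y): not NE [P1→A gives 3>2; P2→Q gives 9>4; P3→Z gives 8>2]
(B,P,Z): not NE [P2→R gives 7>0]
(B,Q,X): not NE [P1→A gives 1>0; P2→R gives 7>5; P3→Z gives 5>4]
(B,Q,Y): not NE [P1→A gives 8>3; P3→Z gives 5>3]
(B,Q,Z): not NE [P1→A gives 9>2; P2→R gives 7>4]
(B,R,X): not NE [P1→A gives 3>2]
(B,R,Y): not NE [P1→A gives 7>1; P2→Q gives 9>5]
(B,R,Z): NE

NE set: (B,R,Z)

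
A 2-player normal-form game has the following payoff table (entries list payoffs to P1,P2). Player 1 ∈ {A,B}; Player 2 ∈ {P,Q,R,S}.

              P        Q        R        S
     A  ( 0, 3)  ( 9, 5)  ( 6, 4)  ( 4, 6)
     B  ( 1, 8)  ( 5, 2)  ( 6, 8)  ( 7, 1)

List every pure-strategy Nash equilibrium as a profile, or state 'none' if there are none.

NE set: (B,P), (B,R)

(A,P): not NE [P1→B gives 1>0; P2→S gives 6>3]
(A,Q): not NE [P2→S gives 6>5]
(A,R): not NE [P2→S gives 6>4]
(A,S): not NE [P1→B gives 7>4]
(B,P): NE
(B,Q): not NE [P1→A gives 9>5; P2→R gives 8>2]
(B,R): NE
(B,S): not NE [P2→R gives 8>1]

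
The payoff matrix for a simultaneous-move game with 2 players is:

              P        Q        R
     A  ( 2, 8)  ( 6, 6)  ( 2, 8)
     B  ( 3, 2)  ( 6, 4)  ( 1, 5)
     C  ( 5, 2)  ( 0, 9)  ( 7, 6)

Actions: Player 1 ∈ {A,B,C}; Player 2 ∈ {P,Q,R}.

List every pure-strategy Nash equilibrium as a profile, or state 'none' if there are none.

(A,P): not NE [P1→C gives 5>2]
(A,Q): not NE [P2→R gives 8>6]
(A,R): not NE [P1→C gives 7>2]
(B,P): not NE [P1→C gives 5>3; P2→R gives 5>2]
(B,Q): not NE [P2→R gives 5>4]
(B,R): not NE [P1→C gives 7>1]
(C,P): not NE [P2→Q gives 9>2]
(C,Q): not NE [P1→B gives 6>0]
(C,R): not NE [P2→Q gives 9>6]

PSNE: ∅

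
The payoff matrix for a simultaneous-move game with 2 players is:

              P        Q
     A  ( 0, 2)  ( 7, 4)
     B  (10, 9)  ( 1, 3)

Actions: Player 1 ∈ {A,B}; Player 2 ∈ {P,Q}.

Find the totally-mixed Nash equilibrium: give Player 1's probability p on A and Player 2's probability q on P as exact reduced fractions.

p=3/4, q=3/8

P1 indiff ⇒ q·0+(1-q)·7 = q·10+(1-q)·1 ⇒ q(-10) = (1-q)(-6) ⇒ q = 3/8
P2 indiff ⇒ p·2+(1-p)·9 = p·4+(1-p)·3 ⇒ p(-2) = (1-p)(-6) ⇒ p = 3/4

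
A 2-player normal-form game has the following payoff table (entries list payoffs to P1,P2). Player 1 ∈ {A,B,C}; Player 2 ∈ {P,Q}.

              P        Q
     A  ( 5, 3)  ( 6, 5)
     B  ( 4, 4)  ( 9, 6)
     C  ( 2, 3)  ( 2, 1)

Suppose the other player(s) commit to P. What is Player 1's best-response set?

u_1(A vs P) = 5
u_1(B vs P) = 4
u_1(C vs P) = 2
max payoff 5 at {A}

BR_1 = {A}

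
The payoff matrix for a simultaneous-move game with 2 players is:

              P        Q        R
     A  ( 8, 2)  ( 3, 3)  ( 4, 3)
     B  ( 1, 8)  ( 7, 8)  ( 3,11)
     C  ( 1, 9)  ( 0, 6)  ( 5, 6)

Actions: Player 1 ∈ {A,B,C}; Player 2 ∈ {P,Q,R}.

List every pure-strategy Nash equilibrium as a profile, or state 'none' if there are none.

PSNE: ∅

(A,P): not NE [P2→R gives 3>2]
(A,Q): not NE [P1→B gives 7>3]
(A,R): not NE [P1→C gives 5>4]
(B,P): not NE [P1→A gives 8>1; P2→R gives 11>8]
(B,Q): not NE [P2→R gives 11>8]
(B,R): not NE [P1→C gives 5>3]
(C,P): not NE [P1→A gives 8>1]
(C,Q): not NE [P1→B gives 7>0; P2→P gives 9>6]
(C,R): not NE [P2→P gives 9>6]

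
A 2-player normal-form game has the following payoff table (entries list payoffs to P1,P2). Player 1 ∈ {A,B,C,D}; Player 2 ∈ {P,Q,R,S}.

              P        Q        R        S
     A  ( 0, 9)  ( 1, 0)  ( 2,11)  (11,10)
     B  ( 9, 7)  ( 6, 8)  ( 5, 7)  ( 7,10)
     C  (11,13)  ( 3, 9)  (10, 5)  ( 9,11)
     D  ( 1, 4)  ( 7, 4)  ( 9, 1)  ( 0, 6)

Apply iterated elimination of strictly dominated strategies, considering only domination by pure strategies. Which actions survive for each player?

IESDS → P1:{A,C} P2:{P,R,S}

P2 drop Q (S beats it: A:10>0 B:10>8 C:11>9 D:6>4)
P1 drop B (C beats it: P:11>9 R:10>5 S:9>7)
P1 drop D (C beats it: P:11>1 R:10>9 S:9>0)
P1→{A,C} P2→{P,R,S}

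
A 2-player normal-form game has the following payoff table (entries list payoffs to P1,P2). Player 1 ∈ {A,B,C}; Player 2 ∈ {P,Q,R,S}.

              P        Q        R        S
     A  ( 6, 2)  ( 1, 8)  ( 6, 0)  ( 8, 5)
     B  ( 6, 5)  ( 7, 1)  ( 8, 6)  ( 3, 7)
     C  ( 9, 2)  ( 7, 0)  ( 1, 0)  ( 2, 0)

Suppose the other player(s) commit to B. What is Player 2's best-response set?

u_2(P vs B) = 5
u_2(Q vs B) = 1
u_2(R vs B) = 6
u_2(S vs B) = 7
max payoff 7 at {S}

P2 best: {S}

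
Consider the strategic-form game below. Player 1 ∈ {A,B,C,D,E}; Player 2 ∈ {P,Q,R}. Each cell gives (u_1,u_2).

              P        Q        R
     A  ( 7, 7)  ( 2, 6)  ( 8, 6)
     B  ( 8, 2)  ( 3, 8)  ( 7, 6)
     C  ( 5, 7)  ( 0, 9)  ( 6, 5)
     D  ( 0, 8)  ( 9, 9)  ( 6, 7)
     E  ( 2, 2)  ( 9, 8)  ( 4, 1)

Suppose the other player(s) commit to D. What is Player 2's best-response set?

BR_2 = {Q}

u_2(P vs D) = 8
u_2(Q vs D) = 9
u_2(R vs D) = 7
max payoff 9 at {Q}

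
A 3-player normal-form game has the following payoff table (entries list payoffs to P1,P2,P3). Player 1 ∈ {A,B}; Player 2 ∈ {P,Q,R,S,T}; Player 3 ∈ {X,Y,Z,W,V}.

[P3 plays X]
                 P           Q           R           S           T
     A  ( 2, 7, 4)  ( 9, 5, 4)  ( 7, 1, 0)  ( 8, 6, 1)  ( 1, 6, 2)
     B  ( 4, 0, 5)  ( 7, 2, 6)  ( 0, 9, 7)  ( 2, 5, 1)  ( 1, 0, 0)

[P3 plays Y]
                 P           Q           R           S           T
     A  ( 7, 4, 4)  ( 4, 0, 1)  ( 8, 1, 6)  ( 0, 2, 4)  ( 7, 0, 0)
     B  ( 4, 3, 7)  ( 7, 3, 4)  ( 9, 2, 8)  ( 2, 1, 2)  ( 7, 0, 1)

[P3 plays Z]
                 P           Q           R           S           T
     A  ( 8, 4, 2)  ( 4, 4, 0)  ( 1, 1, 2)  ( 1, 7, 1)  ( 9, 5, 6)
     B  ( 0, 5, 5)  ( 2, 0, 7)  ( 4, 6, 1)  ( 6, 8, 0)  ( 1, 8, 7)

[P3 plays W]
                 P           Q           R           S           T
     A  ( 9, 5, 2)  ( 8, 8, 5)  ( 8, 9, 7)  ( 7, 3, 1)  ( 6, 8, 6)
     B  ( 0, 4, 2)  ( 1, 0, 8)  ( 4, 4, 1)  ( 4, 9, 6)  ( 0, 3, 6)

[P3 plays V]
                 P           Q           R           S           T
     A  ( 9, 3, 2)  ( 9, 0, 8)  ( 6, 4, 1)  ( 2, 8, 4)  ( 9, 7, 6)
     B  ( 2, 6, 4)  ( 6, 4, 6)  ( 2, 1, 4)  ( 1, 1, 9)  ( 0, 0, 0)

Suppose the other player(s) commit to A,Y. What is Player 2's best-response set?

u_2(P vs A,Y) = 4
u_2(Q vs A,Y) = 0
u_2(R vs A,Y) = 1
u_2(S vs A,Y) = 2
u_2(T vs A,Y) = 0
max payoff 4 at {P}

argmax u_2 = {P}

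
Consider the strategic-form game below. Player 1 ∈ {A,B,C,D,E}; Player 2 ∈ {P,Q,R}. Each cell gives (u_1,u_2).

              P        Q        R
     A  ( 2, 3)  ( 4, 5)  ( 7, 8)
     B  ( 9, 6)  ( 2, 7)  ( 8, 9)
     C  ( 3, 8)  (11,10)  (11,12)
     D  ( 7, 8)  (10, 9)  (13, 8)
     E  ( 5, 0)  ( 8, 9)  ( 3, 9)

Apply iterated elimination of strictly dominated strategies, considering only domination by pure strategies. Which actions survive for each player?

P1 drop A (C beats it: P:3>2 Q:11>4 R:11>7)
P1 drop E (D beats it: P:7>5 Q:10>8 R:13>3)
P2 drop P (Q beats it: B:7>6 C:10>8 D:9>8)
P1 drop B (C beats it: Q:11>2 R:11>8)
P1→{C,D} P2→{Q,R}

Remaining: P1:{C,D} P2:{Q,R}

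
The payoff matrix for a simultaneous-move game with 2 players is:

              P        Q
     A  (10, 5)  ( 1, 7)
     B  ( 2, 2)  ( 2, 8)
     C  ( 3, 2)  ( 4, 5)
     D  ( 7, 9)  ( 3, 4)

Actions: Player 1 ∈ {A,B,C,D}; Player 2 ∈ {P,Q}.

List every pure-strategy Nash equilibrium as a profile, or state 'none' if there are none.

(A,P): not NE [P2→Q gives 7>5]
(A,Q): not NE [P1→C gives 4>1]
(B,P): not NE [P1→A gives 10>2; P2→Q gives 8>2]
(B,Q): not NE [P1→C gives 4>2]
(C,P): not NE [P1→A gives 10>3; P2→Q gives 5>2]
(C,Q): NE
(D,P): not NE [P1→A gives 10>7]
(D,Q): not NE [P1→C gives 4>3; P2→P gives 9>4]

PSNE = {(C,Q)}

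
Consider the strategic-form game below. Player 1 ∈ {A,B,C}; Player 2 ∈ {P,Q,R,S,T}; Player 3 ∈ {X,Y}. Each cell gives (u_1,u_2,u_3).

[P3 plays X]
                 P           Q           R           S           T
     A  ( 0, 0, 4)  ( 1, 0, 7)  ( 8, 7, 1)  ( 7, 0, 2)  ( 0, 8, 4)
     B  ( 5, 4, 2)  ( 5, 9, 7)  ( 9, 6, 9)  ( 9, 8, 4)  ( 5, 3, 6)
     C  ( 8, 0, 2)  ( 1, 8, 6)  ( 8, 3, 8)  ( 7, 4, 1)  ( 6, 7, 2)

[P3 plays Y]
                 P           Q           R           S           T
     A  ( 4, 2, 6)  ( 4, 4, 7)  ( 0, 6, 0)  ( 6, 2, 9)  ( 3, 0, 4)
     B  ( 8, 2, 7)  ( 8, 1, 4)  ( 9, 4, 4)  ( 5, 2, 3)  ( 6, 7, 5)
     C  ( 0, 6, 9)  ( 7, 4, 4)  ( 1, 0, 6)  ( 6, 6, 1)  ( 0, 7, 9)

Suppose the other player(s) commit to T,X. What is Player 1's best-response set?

u_1(A vs T,X) = 0
u_1(B vs T,X) = 5
u_1(C vs T,X) = 6
max payoff 6 at {C}

argmax u_1 = {C}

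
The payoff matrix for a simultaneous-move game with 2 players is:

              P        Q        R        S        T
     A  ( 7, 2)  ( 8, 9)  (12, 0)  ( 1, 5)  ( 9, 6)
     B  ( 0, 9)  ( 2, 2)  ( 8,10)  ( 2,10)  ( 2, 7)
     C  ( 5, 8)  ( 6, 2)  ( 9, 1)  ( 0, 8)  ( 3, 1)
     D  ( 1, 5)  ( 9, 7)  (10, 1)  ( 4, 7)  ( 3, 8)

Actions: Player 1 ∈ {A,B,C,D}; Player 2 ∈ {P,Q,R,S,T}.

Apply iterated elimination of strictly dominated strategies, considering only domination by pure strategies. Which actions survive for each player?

P1 drop B (D beats it: P:1>0 Q:9>2 R:10>8 S:4>2 T:3>2)
P1 drop C (A beats it: P:7>5 Q:8>6 R:12>9 S:1>0 T:9>3)
P2 drop P (Q beats it: A:9>2 D:7>5)
P2 drop R (Q beats it: A:9>0 D:7>1)
P2 drop S (T beats it: A:6>5 D:8>7)
P1→{A,D} P2→{Q,T}

Survivors P1:{A,D} P2:{Q,T}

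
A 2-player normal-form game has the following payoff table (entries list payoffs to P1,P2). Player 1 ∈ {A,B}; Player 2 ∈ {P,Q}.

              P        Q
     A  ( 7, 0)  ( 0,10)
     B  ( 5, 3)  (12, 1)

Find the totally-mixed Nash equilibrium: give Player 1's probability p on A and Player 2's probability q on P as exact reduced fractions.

P1 indiff ⇒ q·7+(1-q)·0 = q·5+(1-q)·12 ⇒ q(2) = (1-q)(12) ⇒ q = 6/7
P2 indiff ⇒ p·0+(1-p)·3 = p·10+(1-p)·1 ⇒ p(-10) = (1-p)(-2) ⇒ p = 1/6

p=1/6, q=6/7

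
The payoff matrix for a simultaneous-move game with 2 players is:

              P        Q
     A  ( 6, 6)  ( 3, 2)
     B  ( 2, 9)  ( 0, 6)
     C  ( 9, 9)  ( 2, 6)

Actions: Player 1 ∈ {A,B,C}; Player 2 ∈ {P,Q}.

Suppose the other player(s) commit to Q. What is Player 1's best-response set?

argmax u_1 = {A}

u_1(A vs Q) = 3
u_1(B vs Q) = 0
u_1(C vs Q) = 2
max payoff 3 at {A}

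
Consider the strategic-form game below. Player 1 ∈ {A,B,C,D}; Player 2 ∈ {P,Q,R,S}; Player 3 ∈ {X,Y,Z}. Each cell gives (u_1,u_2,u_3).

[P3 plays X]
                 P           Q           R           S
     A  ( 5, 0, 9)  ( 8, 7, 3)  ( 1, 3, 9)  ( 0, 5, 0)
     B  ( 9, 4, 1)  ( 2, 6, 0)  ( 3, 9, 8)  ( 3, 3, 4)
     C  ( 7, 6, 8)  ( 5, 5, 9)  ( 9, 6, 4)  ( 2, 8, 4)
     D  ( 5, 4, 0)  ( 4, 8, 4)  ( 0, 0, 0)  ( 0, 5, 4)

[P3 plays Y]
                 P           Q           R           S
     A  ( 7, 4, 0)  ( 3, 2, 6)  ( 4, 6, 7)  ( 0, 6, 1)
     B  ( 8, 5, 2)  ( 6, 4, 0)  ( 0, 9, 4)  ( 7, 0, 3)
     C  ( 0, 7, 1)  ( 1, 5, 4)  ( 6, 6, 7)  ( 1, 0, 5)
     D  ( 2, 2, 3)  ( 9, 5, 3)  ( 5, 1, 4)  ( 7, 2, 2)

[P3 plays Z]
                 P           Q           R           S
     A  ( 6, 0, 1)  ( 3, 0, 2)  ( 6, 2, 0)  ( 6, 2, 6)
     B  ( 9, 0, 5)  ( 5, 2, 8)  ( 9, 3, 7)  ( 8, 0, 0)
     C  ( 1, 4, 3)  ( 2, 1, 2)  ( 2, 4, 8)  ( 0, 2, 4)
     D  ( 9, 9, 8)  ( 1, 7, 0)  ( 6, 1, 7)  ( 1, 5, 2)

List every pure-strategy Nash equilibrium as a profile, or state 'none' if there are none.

(A,P,X): not NE [P1→B gives 9>5; P2→Q gives 7>0]
(A,P,Y): not NE [P1→B gives 8>7; P2→S gives 6>4; P3→X gives 9>0]
(A,P,Z): not NE [P1→D gives 9>6; P2→S gives 2>0; P3→X gives 9>1]
(A,Q,X): not NE [P3→Y gives 6>3]
(A,Q,Y): not NE [P1→D gives 9>3; P2→S gives 6>2]
(A,Q,Z): not NE [P1→B gives 5>3; P2→S gives 2>0; P3→Y gives 6>2]
(A,R,X): not NE [P1→C gives 9>1; P2→Q gives 7>3]
(A,R,Y): not NE [P1→C gives 6>4; P3→X gives 9>7]
(A,R,Z): not NE [P1→B gives 9>6; P3→X gives 9>0]
(A,S,X): not NE [P1→B gives 3>0; P2→Q gives 7>5; P3→Z gives 6>0]
(A,S,Y): not NE [P1→D gives 7>0; P3→Z gives 6>1]
(A,S,Z): not NE [P1→B gives 8>6]
(B,P,X): not NE [P2→R gives 9>4; P3→Z gives 5>1]
(B,P,Y): not NE [P2→R gives 9>5; P3→Z gives 5>2]
(B,P,Z): not NE [P2→R gives 3>0]
(B,Q,X): not NE [P1→A gives 8>2; P2→R gives 9>6; P3→Z gives 8>0]
(B,Q,Y): not NE [P1→D gives 9>6; P2→R gives 9>4; P3→Z gives 8>0]
(B,Q,Z): not NE [P2→R gives 3>2]
(B,R,X): not NE [P1→C gives 9>3]
(B,R,Y): not NE [P1→C gives 6>0; P3→X gives 8>4]
(B,R,Z): not NE [P3→X gives 8>7]
(B,S,X): not NE [P2→R gives 9>3]
(B,S,Y): not NE [P2→R gives 9>0; P3→X gives 4>3]
(B,S,Z): not NE [P2→R gives 3>0; P3→X gives 4>0]
(C,P,X): not NE [P1→B gives 9>7; P2→S gives 8>6]
(C,P,Y): not NE [P1→B gives 8>0; P3→X gives 8>1]
(C,P,Z): not NE [P1→D gives 9>1; P3→X gives 8>3]
(C,Q,X): not NE [P1→A gives 8>5; P2→S gives 8>5]
(C,Q,Y): not NE [P1→D gives 9>1; P2→P gives 7>5; P3→X gives 9>4]
(C,Q,Z): not NE [P1→B gives 5>2; P2→R gives 4>1; P3→X gives 9>2]
(C,R,X): not NE [P2→S gives 8>6; P3→Z gives 8>4]
(C,R,Y): not NE [P2→P gives 7>6; P3→Z gives 8>7]
(C,R,Z): not NE [P1→B gives 9>2]
(C,S,X): not NE [P1→B gives 3>2; P3→Y gives 5>4]
(C,S,Y): not NE [P1→D gives 7>1; P2→P gives 7>0]
(C,S,Z): not NE [P1→B gives 8>0; P2→R gives 4>2; P3→Y gives 5>4]
(D,P,X): not NE [P1→B gives 9>5; P2→Q gives 8>4; P3→Z gives 8>0]
(D,P,Y): not NE [P1→B gives 8>2; P2→Q gives 5>2; P3→Z gives 8>3]
(D,P,Z): NE
(D,Q,X): not NE [P1→A gives 8>4]
(D,Q,Y): not NE [P3→X gives 4>3]
(D,Q,Z): not NE [P1→B gives 5>1; P2→P gives 9>7; P3→X gives 4>0]
(D,R,X): not NE [P1→C gives 9>0; P2→Q gives 8>0; P3→Z gives 7>0]
(D,R,Y): not NE [P1→C gives 6>5; P2→Q gives 5>1; P3→Z gives 7>4]
(D,R,Z): not NE [P1→B gives 9>6; P2→P gives 9>1]
(D,S,X): not NE [P1→B gives 3>0; P2→Q gives 8>5]
(D,S,Y): not NE [P2→Q gives 5>2; P3→X gives 4>2]
(D,S,Z): not NE [P1→B gives 8>1; P2→P gives 9>5; P3→X gives 4>2]

PSNE = {(D,P,Z)}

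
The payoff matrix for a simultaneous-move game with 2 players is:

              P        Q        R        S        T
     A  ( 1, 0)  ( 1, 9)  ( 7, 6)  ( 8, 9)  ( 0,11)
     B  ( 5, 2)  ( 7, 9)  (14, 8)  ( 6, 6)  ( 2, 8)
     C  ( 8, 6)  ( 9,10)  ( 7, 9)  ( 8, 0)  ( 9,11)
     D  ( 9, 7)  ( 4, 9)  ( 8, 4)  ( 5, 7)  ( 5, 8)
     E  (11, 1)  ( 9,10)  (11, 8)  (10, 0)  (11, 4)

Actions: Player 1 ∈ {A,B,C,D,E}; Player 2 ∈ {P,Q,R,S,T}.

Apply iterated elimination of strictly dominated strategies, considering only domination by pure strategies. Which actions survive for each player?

P1 drop A (E beats it: P:11>1 Q:9>1 R:11>7 S:10>8 T:11>0)
P1 drop D (E beats it: P:11>9 Q:9>4 R:11>8 S:10>5 T:11>5)
P2 drop P (Q beats it: B:9>2 C:10>6 E:10>1)
P2 drop R (Q beats it: B:9>8 C:10>9 E:10>8)
P1 drop B (C beats it: Q:9>7 S:8>6 T:9>2)
P2 drop S (Q beats it: C:10>0 E:10>0)
P1→{C,E} P2→{Q,T}

Survivors P1:{C,E} P2:{Q,T}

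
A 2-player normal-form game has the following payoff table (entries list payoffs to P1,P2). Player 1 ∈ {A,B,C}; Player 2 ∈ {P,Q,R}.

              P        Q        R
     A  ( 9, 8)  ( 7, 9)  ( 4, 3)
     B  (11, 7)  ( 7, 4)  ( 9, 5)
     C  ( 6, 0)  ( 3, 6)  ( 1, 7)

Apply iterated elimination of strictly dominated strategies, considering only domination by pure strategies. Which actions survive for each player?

IESDS → P1:{A,B} P2:{P,Q}

P1 drop C (A beats it: P:9>6 Q:7>3 R:4>1)
P2 drop R (P beats it: A:8>3 B:7>5)
P1→{A,B} P2→{P,Q}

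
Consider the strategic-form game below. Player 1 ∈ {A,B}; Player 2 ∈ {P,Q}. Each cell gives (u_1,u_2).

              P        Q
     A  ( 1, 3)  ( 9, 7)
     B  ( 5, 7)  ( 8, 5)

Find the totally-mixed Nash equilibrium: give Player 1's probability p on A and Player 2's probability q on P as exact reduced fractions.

p=1/3, q=1/5

P1 indiff ⇒ q·1+(1-q)·9 = q·5+(1-q)·8 ⇒ q(-4) = (1-q)(-1) ⇒ q = 1/5
P2 indiff ⇒ p·3+(1-p)·7 = p·7+(1-p)·5 ⇒ p(-4) = (1-p)(-2) ⇒ p = 1/3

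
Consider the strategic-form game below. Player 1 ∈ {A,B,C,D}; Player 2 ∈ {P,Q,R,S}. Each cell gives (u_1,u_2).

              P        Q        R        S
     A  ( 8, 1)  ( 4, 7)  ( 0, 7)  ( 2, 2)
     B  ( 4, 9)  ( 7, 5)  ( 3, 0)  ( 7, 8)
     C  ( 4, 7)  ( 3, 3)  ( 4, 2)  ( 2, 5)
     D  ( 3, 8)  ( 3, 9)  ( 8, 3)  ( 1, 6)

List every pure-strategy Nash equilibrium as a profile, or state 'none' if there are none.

(A,P): not NE [P2→R gives 7>1]
(A,Q): not NE [P1→B gives 7>4]
(A,R): not NE [P1→D gives 8>0]
(A,S): not NE [P1→B gives 7>2; P2→R gives 7>2]
(B,P): not NE [P1→A gives 8>4]
(B,Q): not NE [P2→P gives 9>5]
(B,R): not NE [P1→D gives 8>3; P2→P gives 9>0]
(B,S): not NE [P2→P gives 9>8]
(C,P): not NE [P1→A gives 8>4]
(C,Q): not NE [P1→B gives 7>3; P2→P gives 7>3]
(C,R): not NE [P1→D gives 8>4; P2→P gives 7>2]
(C,S): not NE [P1→B gives 7>2; P2→P gives 7>5]
(D,P): not NE [P1→A gives 8>3; P2→Q gives 9>8]
(D,Q): not NE [P1→B gives 7>3]
(D,R): not NE [P2→Q gives 9>3]
(D,S): not NE [P1→B gives 7>1; P2→Q gives 9>6]

Equilibria: none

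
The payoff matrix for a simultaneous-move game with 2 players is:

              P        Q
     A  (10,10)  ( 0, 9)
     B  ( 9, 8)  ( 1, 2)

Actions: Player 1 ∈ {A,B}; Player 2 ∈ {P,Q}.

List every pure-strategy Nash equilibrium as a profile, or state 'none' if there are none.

NE set: (A,P)

(A,P): NE
(A,Q): not NE [P1→B gives 1>0; P2→P gives 10>9]
(B,P): not NE [P1→A gives 10>9]
(B,Q): not NE [P2→P gives 8>2]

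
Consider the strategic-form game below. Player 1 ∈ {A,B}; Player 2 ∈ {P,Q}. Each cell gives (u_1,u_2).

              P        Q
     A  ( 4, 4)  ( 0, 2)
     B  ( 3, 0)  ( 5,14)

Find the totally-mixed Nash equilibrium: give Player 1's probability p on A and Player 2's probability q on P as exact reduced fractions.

P1 mixes 7/8 on A; P2 mixes 5/6 on P

P1 indiff ⇒ q·4+(1-q)·0 = q·3+(1-q)·5 ⇒ q(1) = (1-q)(5) ⇒ q = 5/6
P2 indiff ⇒ p·4+(1-p)·0 = p·2+(1-p)·14 ⇒ p(2) = (1-p)(14) ⇒ p = 7/8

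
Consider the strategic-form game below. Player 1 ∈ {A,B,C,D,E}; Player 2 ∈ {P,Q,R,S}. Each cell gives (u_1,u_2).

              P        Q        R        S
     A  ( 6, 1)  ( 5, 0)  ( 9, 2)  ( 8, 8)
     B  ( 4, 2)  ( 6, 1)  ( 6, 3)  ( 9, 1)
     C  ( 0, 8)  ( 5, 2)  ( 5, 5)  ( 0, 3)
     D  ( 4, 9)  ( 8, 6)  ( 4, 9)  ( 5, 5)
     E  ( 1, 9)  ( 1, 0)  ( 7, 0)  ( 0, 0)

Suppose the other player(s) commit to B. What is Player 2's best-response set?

BR_2 = {R}

u_2(P vs B) = 2
u_2(Q vs B) = 1
u_2(R vs B) = 3
u_2(S vs B) = 1
max payoff 3 at {R}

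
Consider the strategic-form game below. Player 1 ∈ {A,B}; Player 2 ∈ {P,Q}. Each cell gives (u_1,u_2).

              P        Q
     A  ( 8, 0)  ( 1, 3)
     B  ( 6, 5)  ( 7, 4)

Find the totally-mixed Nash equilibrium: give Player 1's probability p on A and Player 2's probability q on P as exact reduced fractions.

P1 mixes 1/4 on A; P2 mixes 3/4 on P

P1 indiff ⇒ q·8+(1-q)·1 = q·6+(1-q)·7 ⇒ q(2) = (1-q)(6) ⇒ q = 3/4
P2 indiff ⇒ p·0+(1-p)·5 = p·3+(1-p)·4 ⇒ p(-3) = (1-p)(-1) ⇒ p = 1/4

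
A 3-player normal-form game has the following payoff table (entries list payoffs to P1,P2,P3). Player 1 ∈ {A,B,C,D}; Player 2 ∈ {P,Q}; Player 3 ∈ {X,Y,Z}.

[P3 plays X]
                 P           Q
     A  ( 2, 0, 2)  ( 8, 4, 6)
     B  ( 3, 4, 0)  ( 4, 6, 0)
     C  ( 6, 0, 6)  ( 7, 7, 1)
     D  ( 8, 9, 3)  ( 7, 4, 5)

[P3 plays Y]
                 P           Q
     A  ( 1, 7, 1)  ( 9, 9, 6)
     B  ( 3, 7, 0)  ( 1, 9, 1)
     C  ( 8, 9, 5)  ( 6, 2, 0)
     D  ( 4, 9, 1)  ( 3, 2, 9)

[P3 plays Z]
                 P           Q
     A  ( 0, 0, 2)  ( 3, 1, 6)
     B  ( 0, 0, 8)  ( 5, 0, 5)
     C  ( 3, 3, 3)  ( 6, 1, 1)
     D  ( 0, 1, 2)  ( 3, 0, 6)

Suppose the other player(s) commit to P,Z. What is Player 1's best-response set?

u_1(A vs P,Z) = 0
u_1(B vs P,Z) = 0
u_1(C vs P,Z) = 3
u_1(D vs P,Z) = 0
max payoff 3 at {C}

BR_1 = {C}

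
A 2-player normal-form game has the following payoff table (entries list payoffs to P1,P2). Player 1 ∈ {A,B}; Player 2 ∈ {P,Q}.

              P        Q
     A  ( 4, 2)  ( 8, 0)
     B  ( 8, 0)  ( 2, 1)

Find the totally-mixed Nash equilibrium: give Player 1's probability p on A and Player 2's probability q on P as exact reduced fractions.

P1 indiff ⇒ q·4+(1-q)·8 = q·8+(1-q)·2 ⇒ q(-4) = (1-q)(-6) ⇒ q = 3/5
P2 indiff ⇒ p·2+(1-p)·0 = p·0+(1-p)·1 ⇒ p(2) = (1-p)(1) ⇒ p = 1/3

P1 mixes 1/3 on A; P2 mixes 3/5 on P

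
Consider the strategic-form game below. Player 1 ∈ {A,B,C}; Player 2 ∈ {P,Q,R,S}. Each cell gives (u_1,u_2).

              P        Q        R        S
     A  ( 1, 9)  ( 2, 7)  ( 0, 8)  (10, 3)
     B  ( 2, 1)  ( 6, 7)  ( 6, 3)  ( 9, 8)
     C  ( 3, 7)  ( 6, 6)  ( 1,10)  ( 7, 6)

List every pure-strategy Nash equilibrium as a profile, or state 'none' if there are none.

(A,P): not NE [P1→C gives 3>1]
(A,Q): not NE [P1→C gives 6>2; P2→P gives 9>7]
(A,R): not NE [P1→B gives 6>0; P2→P gives 9>8]
(A,S): not NE [P2→P gives 9>3]
(B,P): not NE [P1→C gives 3>2; P2→S gives 8>1]
(B,Q): not NE [P2→S gives 8>7]
(B,R): not NE [P2→S gives 8>3]
(B,S): not NE [P1→A gives 10>9]
(C,P): not NE [P2→R gives 10>7]
(C,Q): not NE [P2→R gives 10>6]
(C,R): not NE [P1→B gives 6>1]
(C,S): not NE [P1→A gives 10>7; P2→R gives 10>6]

No pure NE.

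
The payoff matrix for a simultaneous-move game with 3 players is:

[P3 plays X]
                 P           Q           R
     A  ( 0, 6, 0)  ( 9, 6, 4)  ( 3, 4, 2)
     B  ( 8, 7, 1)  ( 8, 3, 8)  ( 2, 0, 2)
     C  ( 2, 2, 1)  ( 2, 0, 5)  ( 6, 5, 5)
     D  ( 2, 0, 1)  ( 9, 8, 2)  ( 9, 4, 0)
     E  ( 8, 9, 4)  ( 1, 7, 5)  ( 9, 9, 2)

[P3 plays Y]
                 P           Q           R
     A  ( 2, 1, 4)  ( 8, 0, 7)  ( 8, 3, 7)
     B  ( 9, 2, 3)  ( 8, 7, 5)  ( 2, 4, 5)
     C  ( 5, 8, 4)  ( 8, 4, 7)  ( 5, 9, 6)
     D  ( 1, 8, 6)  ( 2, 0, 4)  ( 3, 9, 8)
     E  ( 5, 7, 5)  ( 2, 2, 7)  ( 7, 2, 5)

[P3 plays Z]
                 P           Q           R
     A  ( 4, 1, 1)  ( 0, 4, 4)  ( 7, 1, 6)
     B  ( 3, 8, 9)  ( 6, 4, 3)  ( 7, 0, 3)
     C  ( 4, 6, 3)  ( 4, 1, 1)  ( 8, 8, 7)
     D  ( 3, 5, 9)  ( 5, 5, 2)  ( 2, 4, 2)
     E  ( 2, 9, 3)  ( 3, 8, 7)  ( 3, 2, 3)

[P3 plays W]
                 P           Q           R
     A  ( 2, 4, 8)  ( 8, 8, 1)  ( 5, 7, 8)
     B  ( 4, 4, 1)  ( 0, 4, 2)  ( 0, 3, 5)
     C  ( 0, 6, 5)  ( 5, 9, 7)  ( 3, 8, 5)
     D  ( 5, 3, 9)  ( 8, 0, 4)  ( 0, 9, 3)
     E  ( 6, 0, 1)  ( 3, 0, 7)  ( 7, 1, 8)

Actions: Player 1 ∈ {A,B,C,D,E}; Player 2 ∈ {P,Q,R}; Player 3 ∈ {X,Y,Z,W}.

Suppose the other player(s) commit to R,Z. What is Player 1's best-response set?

BR_1 = {C}

u_1(A vs R,Z) = 7
u_1(B vs R,Z) = 7
u_1(C vs R,Z) = 8
u_1(D vs R,Z) = 2
u_1(E vs R,Z) = 3
max payoff 8 at {C}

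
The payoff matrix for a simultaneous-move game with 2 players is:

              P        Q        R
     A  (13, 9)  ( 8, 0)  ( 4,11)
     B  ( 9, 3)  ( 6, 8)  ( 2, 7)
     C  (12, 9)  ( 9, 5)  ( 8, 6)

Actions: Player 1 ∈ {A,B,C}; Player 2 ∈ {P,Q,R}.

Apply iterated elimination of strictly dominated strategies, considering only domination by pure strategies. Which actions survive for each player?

IESDS → P1:{A,C} P2:{P,R}

P1 drop B (A beats it: P:13>9 Q:8>6 R:4>2)
P2 drop Q (P beats it: A:9>0 C:9>5)
P1→{A,C} P2→{P,R}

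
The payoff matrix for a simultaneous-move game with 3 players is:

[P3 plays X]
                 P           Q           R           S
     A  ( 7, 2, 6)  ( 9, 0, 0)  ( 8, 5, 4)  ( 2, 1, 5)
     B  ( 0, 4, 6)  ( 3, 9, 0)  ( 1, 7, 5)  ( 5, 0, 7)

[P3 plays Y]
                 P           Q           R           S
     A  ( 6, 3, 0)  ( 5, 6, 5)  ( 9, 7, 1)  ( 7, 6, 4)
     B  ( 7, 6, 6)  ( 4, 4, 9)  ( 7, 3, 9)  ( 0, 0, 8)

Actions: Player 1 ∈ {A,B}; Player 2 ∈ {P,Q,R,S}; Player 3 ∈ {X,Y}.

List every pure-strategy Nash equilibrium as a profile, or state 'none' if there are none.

PSNE = {(A,R,X), (B,P,Y)}

(A,P,X): not NE [P2→R gives 5>2]
(A,P,Y): not NE [P1→B gives 7>6; P2→R gives 7>3; P3→X gives 6>0]
(A,Q,X): not NE [P2→R gives 5>0; P3→Y gives 5>0]
(A,Q,Y): not NE [P2→R gives 7>6]
(A,R,X): NE
(A,R,Y): not NE [P3→X gives 4>1]
(A,S,X): not NE [P1→B gives 5>2; P2→R gives 5>1]
(A,S,Y): not NE [P2→R gives 7>6; P3→X gives 5>4]
(B,P,X): not NE [P1→A gives 7>0; P2→Q gives 9>4]
(B,P,Y): NE
(B,Q,X): not NE [P1→A gives 9>3; P3→Y gives 9>0]
(B,Q,Y): not NE [P1→A gives 5>4; P2→P gives 6>4]
(B,R,X): not NE [P1→A gives 8>1; P2→Q gives 9>7; P3→Y gives 9>5]
(B,R,Y): not NE [P1→A gives 9>7; P2→P gives 6>3]
(B,S,X): not NE [P2→Q gives 9>0; P3→Y gives 8>7]
(B,S,Y): not NE [P1→A gives 7>0; P2→P gives 6>0]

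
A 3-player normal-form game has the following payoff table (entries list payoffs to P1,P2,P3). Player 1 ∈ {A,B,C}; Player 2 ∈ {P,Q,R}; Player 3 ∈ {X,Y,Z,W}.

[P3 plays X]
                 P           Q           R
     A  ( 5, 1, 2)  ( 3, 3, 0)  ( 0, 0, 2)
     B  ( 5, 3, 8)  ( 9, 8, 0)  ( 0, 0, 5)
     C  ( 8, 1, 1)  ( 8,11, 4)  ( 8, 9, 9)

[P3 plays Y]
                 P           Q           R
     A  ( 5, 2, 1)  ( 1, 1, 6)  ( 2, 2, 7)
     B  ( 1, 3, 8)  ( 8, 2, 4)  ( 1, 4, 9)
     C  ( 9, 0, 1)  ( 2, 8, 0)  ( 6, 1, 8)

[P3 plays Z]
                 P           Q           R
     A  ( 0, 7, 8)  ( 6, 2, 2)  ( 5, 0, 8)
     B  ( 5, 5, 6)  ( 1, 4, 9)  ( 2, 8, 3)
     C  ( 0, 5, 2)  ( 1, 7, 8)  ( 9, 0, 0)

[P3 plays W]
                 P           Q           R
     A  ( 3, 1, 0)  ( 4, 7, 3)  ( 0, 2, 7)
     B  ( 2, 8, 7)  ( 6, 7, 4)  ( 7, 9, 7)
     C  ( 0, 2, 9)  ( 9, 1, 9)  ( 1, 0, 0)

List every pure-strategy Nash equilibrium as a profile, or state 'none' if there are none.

PSNE: ∅

(A,P,X): not NE [P1→C gives 8>5; P2→Q gives 3>1; P3→Z gives 8>2]
(A,P,Y): not NE [P1→C gives 9>5; P3→Z gives 8>1]
(A,P,Z): not NE [P1→B gives 5>0]
(A,P,W): not NE [P2→Q gives 7>1; P3→Z gives 8>0]
(A,Q,X): not NE [P1→B gives 9>3; P3→Y gives 6>0]
(A,Q,Y): not NE [P1→B gives 8>1; P2→R gives 2>1]
(A,Q,Z): not NE [P2→P gives 7>2; P3→Y gives 6>2]
(A,Q,W): not NE [P1→C gives 9>4; P3→Y gives 6>3]
(A,R,X): not NE [P1→C gives 8>0; P2→Q gives 3>0; P3→Z gives 8>2]
(A,R,Y): not NE [P1→C gives 6>2; P3→Z gives 8>7]
(A,R,Z): not NE [P1→C gives 9>5; P2→P gives 7>0]
(A,R,W): not NE [P1→B gives 7>0; P2→Q gives 7>2; P3→Z gives 8>7]
(B,P,X): not NE [P1→C gives 8>5; P2→Q gives 8>3]
(B,P,Y): not NE [P1→C gives 9>1; P2→R gives 4>3]
(B,P,Z): not NE [P2→R gives 8>5; P3→Y gives 8>6]
(B,P,W): not NE [P1→A gives 3>2; P2→R gives 9>8; P3→Y gives 8>7]
(B,Q,X): not NE [P3→Z gives 9>0]
(B,Q,Y): not NE [P2→R gives 4>2; P3→Z gives 9>4]
(B,Q,Z): not NE [P1→A gives 6>1; P2→R gives 8>4]
(B,Q,W): not NE [P1→C gives 9>6; P2→R gives 9>7; P3→Z gives 9>4]
(B,R,X): not NE [P1→C gives 8>0; P2→Q gives 8>0; P3→Y gives 9>5]
(B,R,Y): not NE [P1→C gives 6>1]
(B,R,Z): not NE [P1→C gives 9>2; P3→Y gives 9>3]
(B,R,W): not NE [P3→Y gives 9>7]
(C,P,X): not NE [P2→Q gives 11>1; P3→W gives 9>1]
(C,P,Y): not NE [P2→Q gives 8>0; P3→W gives 9>1]
(C,P,Z): not NE [P1→B gives 5>0; P2→Q gives 7>5; P3→W gives 9>2]
(C,P,W): not NE [P1→A gives 3>0]
(C,Q,X): not NE [P1→B gives 9>8; P3→W gives 9>4]
(C,Q,Y): not NE [P1→B gives 8>2; P3→W gives 9>0]
(C,Q,Z): not NE [P1→A gives 6>1; P3→W gives 9>8]
(C,Q,W): not NE [P2→P gives 2>1]
(C,R,X): not NE [P2→Q gives 11>9]
(C,R,Y): not NE [P2→Q gives 8>1; P3→X gives 9>8]
(C,R,Z): not NE [P2→Q gives 7>0; P3→X gives 9>0]
(C,R,W): not NE [P1→B gives 7>1; P2→P gives 2>0; P3→X gives 9>0]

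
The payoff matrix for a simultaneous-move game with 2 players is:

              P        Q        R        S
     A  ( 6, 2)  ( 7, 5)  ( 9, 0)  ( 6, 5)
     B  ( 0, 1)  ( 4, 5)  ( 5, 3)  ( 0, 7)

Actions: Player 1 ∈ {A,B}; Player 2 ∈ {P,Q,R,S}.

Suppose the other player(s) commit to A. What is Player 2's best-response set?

argmax u_2 = {Q,S}

u_2(P vs A) = 2
u_2(Q vs A) = 5
u_2(R vs A) = 0
u_2(S vs A) = 5
max payoff 5 at {Q,S}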